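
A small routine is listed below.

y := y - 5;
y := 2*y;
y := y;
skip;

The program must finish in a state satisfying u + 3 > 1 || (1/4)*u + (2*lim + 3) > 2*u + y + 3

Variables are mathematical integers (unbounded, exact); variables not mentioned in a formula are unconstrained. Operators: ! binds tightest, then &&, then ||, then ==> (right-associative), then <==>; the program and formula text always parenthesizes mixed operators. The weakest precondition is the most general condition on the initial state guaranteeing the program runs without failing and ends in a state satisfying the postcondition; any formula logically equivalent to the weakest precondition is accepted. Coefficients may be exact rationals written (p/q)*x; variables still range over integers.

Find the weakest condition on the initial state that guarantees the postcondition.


Working backward. After the program, the postcondition u + 3 > 1 || (1/4)*u + (2*lim + 3) > 2*u + y + 3 must hold; in canonical form it is u > -2 || 2*lim > (7/4)*u + y.
Before skip: u > -2 || 2*lim > (7/4)*u + y
Before y := y: u > -2 || 2*lim > (7/4)*u + y
Before y := 2*y: u > -2 || 2*lim > (7/4)*u + 2*y
Before y := y - 5: u > -2 || 2*lim > (7/4)*u + 2*y - 10
Answer: WP = u > -2 || 2*lim > (7/4)*u + 2*y - 10


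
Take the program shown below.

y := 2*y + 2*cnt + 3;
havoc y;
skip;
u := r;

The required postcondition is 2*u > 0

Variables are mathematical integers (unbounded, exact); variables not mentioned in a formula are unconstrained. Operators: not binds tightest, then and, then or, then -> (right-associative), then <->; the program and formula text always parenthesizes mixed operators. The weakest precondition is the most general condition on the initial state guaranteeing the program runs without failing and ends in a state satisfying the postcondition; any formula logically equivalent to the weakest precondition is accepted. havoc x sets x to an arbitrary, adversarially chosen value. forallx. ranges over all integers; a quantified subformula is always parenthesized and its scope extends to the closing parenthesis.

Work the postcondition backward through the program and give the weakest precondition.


Working backward. After the program, 2*u > 0 must hold.
Before u := r: 2*r > 0
Before skip: 2*r > 0
Before havoc y: 2*r > 0
Before y := 2*y + 2*cnt + 3: 2*r > 0
Answer: WP = 2*r > 0


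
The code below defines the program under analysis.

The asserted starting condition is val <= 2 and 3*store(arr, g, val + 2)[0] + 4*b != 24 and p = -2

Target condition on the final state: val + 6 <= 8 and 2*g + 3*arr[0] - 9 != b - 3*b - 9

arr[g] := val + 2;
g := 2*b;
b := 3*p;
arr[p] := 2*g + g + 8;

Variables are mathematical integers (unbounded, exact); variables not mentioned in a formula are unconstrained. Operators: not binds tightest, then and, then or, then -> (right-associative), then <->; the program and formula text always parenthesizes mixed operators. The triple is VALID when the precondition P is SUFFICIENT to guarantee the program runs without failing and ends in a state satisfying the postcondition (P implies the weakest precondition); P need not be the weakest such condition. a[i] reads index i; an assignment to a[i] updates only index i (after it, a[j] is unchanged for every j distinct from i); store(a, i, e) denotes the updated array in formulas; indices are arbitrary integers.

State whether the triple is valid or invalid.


Working backward. After the program, the postcondition val + 6 <= 8 and 2*g + 3*arr[0] - 9 != b - 3*b - 9 must hold; in canonical form it is val <= 2 and 3*arr[0] + 2*b + 2*g != 0.
Before arr[p] := 2*g + g + 8: val <= 2 and 3*store(arr, p, 3*g + 8)[0] + 2*b + 2*g != 0
Before b := 3*p: val <= 2 and 3*store(arr, p, 3*g + 8)[0] + 2*g + 6*p != 0
Before g := 2*b: val <= 2 and 3*store(arr, p, 6*b + 8)[0] + 4*b + 6*p != 0
Before arr[g] := val + 2: val <= 2 and 3*store(store(arr, g, val + 2), p, 6*b + 8)[0] + 4*b + 6*p != 0
The weakest precondition is val <= 2 and 3*store(store(arr, g, val + 2), p, 6*b + 8)[0] + 4*b + 6*p != 0.
Check whether val <= 2 and 3*store(arr, g, val + 2)[0] + 4*b != 24 and p = -2 implies it.
Countermodel: at the initial state arr = {[-2] = 3, [0] = 3, elsewhere 3}, b = 110007, g = 0, p = -2, val = -146674, the precondition holds but the weakest precondition fails.
Answer: invalid


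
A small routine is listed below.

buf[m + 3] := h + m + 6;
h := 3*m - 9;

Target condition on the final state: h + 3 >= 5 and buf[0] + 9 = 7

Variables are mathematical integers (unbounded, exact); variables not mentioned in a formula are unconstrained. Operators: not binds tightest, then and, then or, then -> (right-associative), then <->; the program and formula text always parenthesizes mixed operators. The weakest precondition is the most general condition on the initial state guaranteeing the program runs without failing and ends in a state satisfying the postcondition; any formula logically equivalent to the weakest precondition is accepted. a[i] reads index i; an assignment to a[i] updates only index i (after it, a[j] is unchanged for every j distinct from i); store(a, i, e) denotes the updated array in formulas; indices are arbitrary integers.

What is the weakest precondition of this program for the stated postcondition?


Working backward. After the program, the postcondition h + 3 >= 5 and buf[0] + 9 = 7 must hold; in canonical form it is h >= 2 and buf[0] = -2.
Before h := 3*m - 9: 3*m >= 11 and buf[0] = -2
Before buf[m + 3] := h + m + 6: 3*m >= 11 and store(buf, m + 3, h + m + 6)[0] = -2
Answer: WP = 3*m >= 11 and store(buf, m + 3, h + m + 6)[0] = -2


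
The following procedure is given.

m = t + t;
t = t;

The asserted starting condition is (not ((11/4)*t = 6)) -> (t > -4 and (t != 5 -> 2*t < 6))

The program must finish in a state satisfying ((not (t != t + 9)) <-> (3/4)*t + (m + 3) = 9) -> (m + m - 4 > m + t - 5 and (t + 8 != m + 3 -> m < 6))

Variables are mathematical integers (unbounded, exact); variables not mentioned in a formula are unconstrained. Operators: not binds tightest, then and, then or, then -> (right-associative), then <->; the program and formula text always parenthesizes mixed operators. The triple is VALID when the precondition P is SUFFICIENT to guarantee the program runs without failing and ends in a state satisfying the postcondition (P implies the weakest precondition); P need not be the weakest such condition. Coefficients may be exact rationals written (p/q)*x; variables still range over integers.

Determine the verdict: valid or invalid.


Working backward. After the program, the postcondition ((not (t != t + 9)) <-> (3/4)*t + (m + 3) = 9) -> (m + m - 4 > m + t - 5 and (t + 8 != m + 3 -> m < 6)) must hold; in canonical form it is (not (m + (3/4)*t = 6)) -> (m > t - 1 and (t != m - 5 -> m < 6)).
Before t := t: (not (m + (3/4)*t = 6)) -> (m > t - 1 and (t != m - 5 -> m < 6))
Before m := t + t: (not ((11/4)*t = 6)) -> (t > -1 and (t != 5 -> 2*t < 6))
The weakest precondition is (not ((11/4)*t = 6)) -> (t > -1 and (t != 5 -> 2*t < 6)).
Check whether (not ((11/4)*t = 6)) -> (t > -4 and (t != 5 -> 2*t < 6)) implies it.
Countermodel: at the initial state t = -3, the precondition holds but the weakest precondition fails.
Answer: invalid


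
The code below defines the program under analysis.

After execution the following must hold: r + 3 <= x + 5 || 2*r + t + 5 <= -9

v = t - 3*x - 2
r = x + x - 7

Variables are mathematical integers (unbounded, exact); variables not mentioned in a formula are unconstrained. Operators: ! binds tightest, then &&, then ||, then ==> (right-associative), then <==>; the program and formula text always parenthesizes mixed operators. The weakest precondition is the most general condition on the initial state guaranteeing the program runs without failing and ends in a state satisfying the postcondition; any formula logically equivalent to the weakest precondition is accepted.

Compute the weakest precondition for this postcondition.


Working backward. After the program, the postcondition r + 3 <= x + 5 || 2*r + t + 5 <= -9 must hold; in canonical form it is r <= x + 2 || 2*r + t <= -14.
Before r := x + x - 7: x <= 9 || t + 4*x <= 0
Before v := t - 3*x - 2: x <= 9 || t + 4*x <= 0
Answer: WP = x <= 9 || t + 4*x <= 0


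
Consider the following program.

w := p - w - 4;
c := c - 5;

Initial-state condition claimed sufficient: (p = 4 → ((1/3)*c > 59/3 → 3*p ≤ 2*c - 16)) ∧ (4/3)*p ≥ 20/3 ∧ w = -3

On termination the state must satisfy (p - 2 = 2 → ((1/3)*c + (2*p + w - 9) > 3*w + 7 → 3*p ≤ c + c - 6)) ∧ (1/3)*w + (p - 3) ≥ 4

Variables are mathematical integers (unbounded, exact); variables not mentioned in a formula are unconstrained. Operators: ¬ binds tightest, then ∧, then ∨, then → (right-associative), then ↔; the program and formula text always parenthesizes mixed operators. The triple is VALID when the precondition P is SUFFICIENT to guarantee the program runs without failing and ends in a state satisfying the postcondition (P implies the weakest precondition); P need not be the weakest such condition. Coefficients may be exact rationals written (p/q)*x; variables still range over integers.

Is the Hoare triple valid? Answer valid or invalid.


Working backward. After the program, the postcondition (p - 2 = 2 → ((1/3)*c + (2*p + w - 9) > 3*w + 7 → 3*p ≤ c + c - 6)) ∧ (1/3)*w + (p - 3) ≥ 4 must hold; in canonical form it is (p = 4 → ((1/3)*c + 2*p > 2*w + 16 → 3*p ≤ 2*c - 6)) ∧ p + (1/3)*w ≥ 7.
Before c := c - 5: (p = 4 → ((1/3)*c + 2*p > 2*w + 53/3 → 3*p ≤ 2*c - 16)) ∧ p + (1/3)*w ≥ 7
Before w := p - w - 4: (p = 4 → ((1/3)*c + 2*w > 29/3 → 3*p ≤ 2*c - 16)) ∧ (4/3)*p ≥ (1/3)*w + 25/3
The weakest precondition is (p = 4 → ((1/3)*c + 2*w > 29/3 → 3*p ≤ 2*c - 16)) ∧ (4/3)*p ≥ (1/3)*w + 25/3.
Check whether (p = 4 → ((1/3)*c > 59/3 → 3*p ≤ 2*c - 16)) ∧ (4/3)*p ≥ 20/3 ∧ w = -3 implies it.
Countermodel: at the initial state c = 60, p = 5, w = -3, the precondition holds but the weakest precondition fails.
Answer: invalid


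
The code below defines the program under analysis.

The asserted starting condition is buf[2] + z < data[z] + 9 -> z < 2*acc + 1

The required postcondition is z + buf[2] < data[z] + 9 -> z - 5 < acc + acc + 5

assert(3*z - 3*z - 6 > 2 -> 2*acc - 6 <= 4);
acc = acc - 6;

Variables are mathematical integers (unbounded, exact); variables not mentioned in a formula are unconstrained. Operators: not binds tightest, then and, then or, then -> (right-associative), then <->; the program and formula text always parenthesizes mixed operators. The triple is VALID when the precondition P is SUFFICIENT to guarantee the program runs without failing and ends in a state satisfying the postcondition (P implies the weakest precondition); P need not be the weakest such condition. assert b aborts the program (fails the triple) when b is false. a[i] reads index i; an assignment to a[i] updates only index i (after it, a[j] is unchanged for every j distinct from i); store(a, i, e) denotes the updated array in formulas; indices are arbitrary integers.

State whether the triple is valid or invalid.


Working backward. After the program, the postcondition z + buf[2] < data[z] + 9 -> z - 5 < acc + acc + 5 must hold; in canonical form it is buf[2] + z < data[z] + 9 -> z < 2*acc + 10.
Before acc := acc - 6: buf[2] + z < data[z] + 9 -> z < 2*acc - 2
Before assert 3*z - 3*z - 6 > 2 -> 2*acc - 6 <= 4: buf[2] + z < data[z] + 9 -> z < 2*acc - 2
The weakest precondition is buf[2] + z < data[z] + 9 -> z < 2*acc - 2.
Check whether buf[2] + z < data[z] + 9 -> z < 2*acc + 1 implies it.
Countermodel: at the initial state acc = 0, buf = {[0] = 9, [2] = 9, elsewhere 9}, data = {[0] = 1, [2] = 1, elsewhere 1}, z = 0, the precondition holds but the weakest precondition fails.
Answer: invalid


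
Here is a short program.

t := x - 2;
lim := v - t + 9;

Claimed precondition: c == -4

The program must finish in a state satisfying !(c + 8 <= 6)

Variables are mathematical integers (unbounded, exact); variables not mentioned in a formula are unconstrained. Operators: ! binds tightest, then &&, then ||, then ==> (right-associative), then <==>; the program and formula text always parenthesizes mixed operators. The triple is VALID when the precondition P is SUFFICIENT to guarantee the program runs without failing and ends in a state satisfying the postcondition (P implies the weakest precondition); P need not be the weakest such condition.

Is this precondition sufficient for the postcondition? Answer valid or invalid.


Working backward. After the program, the postcondition !(c + 8 <= 6) must hold; in canonical form it is !(c <= -2).
Before lim := v - t + 9: !(c <= -2)
Before t := x - 2: !(c <= -2)
The weakest precondition is !(c <= -2).
Check whether c == -4 implies it.
Countermodel: at the initial state c = -4, the precondition holds but the weakest precondition fails.
Answer: invalid


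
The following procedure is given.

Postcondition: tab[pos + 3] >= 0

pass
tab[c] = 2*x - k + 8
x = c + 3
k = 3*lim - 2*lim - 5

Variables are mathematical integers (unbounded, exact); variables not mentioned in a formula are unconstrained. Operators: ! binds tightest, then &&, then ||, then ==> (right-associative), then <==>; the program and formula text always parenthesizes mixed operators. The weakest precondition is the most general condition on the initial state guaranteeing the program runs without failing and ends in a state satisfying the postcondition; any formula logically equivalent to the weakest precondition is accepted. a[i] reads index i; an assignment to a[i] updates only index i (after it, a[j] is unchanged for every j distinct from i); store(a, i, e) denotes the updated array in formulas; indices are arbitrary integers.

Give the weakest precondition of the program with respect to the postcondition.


Working backward. After the program, tab[pos + 3] >= 0 must hold.
Before k := 3*lim - 2*lim - 5: tab[pos + 3] >= 0
Before x := c + 3: tab[pos + 3] >= 0
Before tab[c] := 2*x - k + 8: store(tab, c, -k + 2*x + 8)[pos + 3] >= 0
Before skip: store(tab, c, -k + 2*x + 8)[pos + 3] >= 0
Answer: WP = store(tab, c, -k + 2*x + 8)[pos + 3] >= 0


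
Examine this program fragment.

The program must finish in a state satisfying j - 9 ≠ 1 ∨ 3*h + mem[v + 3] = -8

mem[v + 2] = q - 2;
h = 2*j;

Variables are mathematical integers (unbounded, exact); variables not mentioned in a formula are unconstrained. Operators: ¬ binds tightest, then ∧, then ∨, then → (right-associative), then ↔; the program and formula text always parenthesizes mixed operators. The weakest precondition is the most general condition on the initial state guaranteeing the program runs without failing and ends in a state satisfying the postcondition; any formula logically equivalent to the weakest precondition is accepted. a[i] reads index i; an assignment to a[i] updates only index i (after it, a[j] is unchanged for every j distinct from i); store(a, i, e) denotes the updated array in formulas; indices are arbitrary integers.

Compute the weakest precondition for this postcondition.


Working backward. After the program, the postcondition j - 9 ≠ 1 ∨ 3*h + mem[v + 3] = -8 must hold; in canonical form it is j ≠ 10 ∨ mem[v + 3] + 3*h = -8.
Before h := 2*j: j ≠ 10 ∨ mem[v + 3] + 6*j = -8
Before mem[v + 2] := q - 2: j ≠ 10 ∨ store(mem, v + 2, q - 2)[v + 3] + 6*j = -8
Answer: WP = j ≠ 10 ∨ store(mem, v + 2, q - 2)[v + 3] + 6*j = -8


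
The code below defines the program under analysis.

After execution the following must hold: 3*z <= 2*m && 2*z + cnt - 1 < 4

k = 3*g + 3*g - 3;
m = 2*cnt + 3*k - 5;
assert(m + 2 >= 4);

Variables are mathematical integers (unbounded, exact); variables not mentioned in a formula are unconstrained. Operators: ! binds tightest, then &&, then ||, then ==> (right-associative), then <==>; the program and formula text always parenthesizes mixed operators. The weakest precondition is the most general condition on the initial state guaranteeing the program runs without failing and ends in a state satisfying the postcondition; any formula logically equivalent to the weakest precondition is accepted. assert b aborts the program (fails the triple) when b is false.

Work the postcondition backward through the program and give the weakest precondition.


Working backward. After the program, the postcondition 3*z <= 2*m && 2*z + cnt - 1 < 4 must hold; in canonical form it is 3*z <= 2*m && cnt + 2*z < 5.
Before assert m + 2 >= 4: m >= 2 && 3*z <= 2*m && cnt + 2*z < 5
Before m := 2*cnt + 3*k - 5: 2*cnt + 3*k >= 7 && 3*z <= 4*cnt + 6*k - 10 && cnt + 2*z < 5
Before k := 3*g + 3*g - 3: 2*cnt + 18*g >= 16 && 3*z <= 4*cnt + 36*g - 28 && cnt + 2*z < 5
Answer: WP = 2*cnt + 18*g >= 16 && 3*z <= 4*cnt + 36*g - 28 && cnt + 2*z < 5


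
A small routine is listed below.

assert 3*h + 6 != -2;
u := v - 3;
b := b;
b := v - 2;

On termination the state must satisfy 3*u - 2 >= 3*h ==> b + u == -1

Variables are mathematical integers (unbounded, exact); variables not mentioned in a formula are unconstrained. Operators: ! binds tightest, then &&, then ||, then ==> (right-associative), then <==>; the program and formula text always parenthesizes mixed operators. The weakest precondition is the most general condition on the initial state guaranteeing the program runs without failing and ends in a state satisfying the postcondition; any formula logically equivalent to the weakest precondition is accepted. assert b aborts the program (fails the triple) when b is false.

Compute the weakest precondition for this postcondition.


Working backward. After the program, the postcondition 3*u - 2 >= 3*h ==> b + u == -1 must hold; in canonical form it is 3*u >= 3*h + 2 ==> b + u == -1.
Before b := v - 2: 3*u >= 3*h + 2 ==> u + v == 1
Before b := b: 3*u >= 3*h + 2 ==> u + v == 1
Before u := v - 3: 3*v >= 3*h + 11 ==> 2*v == 4
Before assert 3*h + 6 != -2: 3*h != -8 && (3*v >= 3*h + 11 ==> 2*v == 4)
Answer: WP = 3*h != -8 && (3*v >= 3*h + 11 ==> 2*v == 4)


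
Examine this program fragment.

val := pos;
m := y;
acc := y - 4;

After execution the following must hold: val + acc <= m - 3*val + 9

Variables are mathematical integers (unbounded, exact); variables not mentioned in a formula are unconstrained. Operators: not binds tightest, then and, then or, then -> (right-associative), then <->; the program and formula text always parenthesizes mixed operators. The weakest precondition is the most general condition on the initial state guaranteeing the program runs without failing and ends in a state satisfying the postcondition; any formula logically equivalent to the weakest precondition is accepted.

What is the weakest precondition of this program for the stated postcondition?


Working backward. After the program, the postcondition val + acc <= m - 3*val + 9 must hold; in canonical form it is acc + 4*val <= m + 9.
Before acc := y - 4: 4*val + y <= m + 13
Before m := y: 4*val <= 13
Before val := pos: 4*pos <= 13
Answer: WP = 4*pos <= 13


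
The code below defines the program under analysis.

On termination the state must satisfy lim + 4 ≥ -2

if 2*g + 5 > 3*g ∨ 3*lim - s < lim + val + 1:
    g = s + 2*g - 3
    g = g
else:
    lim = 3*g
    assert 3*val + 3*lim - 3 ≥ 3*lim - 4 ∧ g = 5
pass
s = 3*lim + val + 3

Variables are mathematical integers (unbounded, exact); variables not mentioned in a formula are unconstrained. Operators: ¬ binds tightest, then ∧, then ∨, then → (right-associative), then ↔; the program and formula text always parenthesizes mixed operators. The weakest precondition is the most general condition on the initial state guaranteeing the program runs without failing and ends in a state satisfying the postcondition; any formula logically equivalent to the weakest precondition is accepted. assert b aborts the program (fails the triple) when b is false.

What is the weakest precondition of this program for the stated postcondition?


Working backward. After the program, the postcondition lim + 4 ≥ -2 must hold; in canonical form it is lim ≥ -6.
Before s := 3*lim + val + 3: lim ≥ -6
Before skip: lim ≥ -6
Then branch requires lim ≥ -6; else branch requires 3*val ≥ -1 ∧ g = 5 ∧ 3*g ≥ -6.
Before the if: ((g < 5 ∨ 2*lim < s + val + 1) → lim ≥ -6) ∧ ((¬(g < 5 ∨ 2*lim < s + val + 1)) → (3*val ≥ -1 ∧ g = 5 ∧ 3*g ≥ -6))
Answer: WP = ((g < 5 ∨ 2*lim < s + val + 1) → lim ≥ -6) ∧ ((¬(g < 5 ∨ 2*lim < s + val + 1)) → (3*val ≥ -1 ∧ g = 5 ∧ 3*g ≥ -6))


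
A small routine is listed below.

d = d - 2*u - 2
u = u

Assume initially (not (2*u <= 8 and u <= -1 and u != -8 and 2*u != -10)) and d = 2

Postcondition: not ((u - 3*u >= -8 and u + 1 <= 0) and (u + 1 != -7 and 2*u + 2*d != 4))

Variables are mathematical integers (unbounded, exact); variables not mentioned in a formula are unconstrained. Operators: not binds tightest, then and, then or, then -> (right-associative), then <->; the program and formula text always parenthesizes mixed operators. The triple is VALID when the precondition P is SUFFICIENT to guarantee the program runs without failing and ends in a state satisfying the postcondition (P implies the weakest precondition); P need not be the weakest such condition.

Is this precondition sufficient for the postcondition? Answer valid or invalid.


Working backward. After the program, the postcondition not ((u - 3*u >= -8 and u + 1 <= 0) and (u + 1 != -7 and 2*u + 2*d != 4)) must hold; in canonical form it is not (2*u <= 8 and u <= -1 and u != -8 and 2*d + 2*u != 4).
Before u := u: not (2*u <= 8 and u <= -1 and u != -8 and 2*d + 2*u != 4)
Before d := d - 2*u - 2: not (2*u <= 8 and u <= -1 and u != -8 and 2*d != 2*u + 8)
The weakest precondition is not (2*u <= 8 and u <= -1 and u != -8 and 2*d != 2*u + 8).
Check whether (not (2*u <= 8 and u <= -1 and u != -8 and 2*u != -10)) and d = 2 implies it.
Countermodel: at the initial state d = 2, u = -5, the precondition holds but the weakest precondition fails.
Answer: invalid


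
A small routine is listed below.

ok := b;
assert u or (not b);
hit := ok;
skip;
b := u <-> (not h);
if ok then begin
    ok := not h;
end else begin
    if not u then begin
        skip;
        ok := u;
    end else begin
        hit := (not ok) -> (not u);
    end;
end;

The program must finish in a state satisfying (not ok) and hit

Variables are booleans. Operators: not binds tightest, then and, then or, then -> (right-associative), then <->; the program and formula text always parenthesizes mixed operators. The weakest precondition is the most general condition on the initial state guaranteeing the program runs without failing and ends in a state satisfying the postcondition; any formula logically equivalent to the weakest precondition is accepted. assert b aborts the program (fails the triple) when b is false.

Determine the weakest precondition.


Working backward. After the program, (not ok) and hit must hold.
Then branch requires h and hit; else branch requires ((not u) -> ((not u) and hit)) and (u -> ((not ok) and ((not ok) -> (not u)))).
Before the if: (ok -> (h and hit)) and ((not ok) -> (((not u) -> ((not u) and hit)) and (u -> ((not ok) and ((not ok) -> (not u))))))
Before b := u <-> (not h): (ok -> (h and hit)) and ((not ok) -> (((not u) -> ((not u) and hit)) and (u -> ((not ok) and ((not ok) -> (not u))))))
Before skip: (ok -> (h and hit)) and ((not ok) -> (((not u) -> ((not u) and hit)) and (u -> ((not ok) and ((not ok) -> (not u))))))
Before hit := ok: (ok -> (h and ok)) and ((not ok) -> (((not u) -> ((not u) and ok)) and (u -> ((not ok) and ((not ok) -> (not u))))))
Before assert u or (not b): (u or (not b)) and (ok -> (h and ok)) and ((not ok) -> (((not u) -> ((not u) and ok)) and (u -> ((not ok) and ((not ok) -> (not u))))))
Before ok := b: (u or (not b)) and (b -> (h and b)) and ((not b) -> (((not u) -> ((not u) and b)) and (u -> ((not b) and ((not b) -> (not u))))))
Answer: WP = (u or (not b)) and (b -> (h and b)) and ((not b) -> (((not u) -> ((not u) and b)) and (u -> ((not b) and ((not b) -> (not u))))))


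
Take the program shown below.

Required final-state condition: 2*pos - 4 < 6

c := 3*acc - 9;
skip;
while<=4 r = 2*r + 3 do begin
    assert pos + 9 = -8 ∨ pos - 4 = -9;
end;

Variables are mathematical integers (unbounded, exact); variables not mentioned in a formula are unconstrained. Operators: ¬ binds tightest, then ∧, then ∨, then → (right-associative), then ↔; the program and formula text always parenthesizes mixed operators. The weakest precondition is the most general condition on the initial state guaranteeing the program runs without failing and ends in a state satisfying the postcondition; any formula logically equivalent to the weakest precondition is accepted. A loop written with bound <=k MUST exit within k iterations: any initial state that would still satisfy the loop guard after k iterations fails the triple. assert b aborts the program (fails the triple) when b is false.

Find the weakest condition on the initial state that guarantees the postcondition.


Working backward. After the program, the postcondition 2*pos - 4 < 6 must hold; in canonical form it is 2*pos < 10.
Before the loop (bound <=4), unroll the exhaustion recursion (WP_0 = exit-now case; WP_j = one more guarded iteration, up to j = 4):
  WP_0: (¬(r = -3)) ∧ 2*pos < 10
  WP_1: (r = -3 → ((pos = -17 ∨ pos = -5) ∧ (¬(r = -3)) ∧ 2*pos < 10)) ∧ ((¬(r = -3)) → 2*pos < 10)
  WP_2: (r = -3 → ((pos = -17 ∨ pos = -5) ∧ (r = -3 → ((pos = -17 ∨ pos = -5) ∧ (¬(r = -3)) ∧ 2*pos < 10)) ∧ ((¬(r = -3)) → 2*pos < 10))) ∧ ((¬(r = -3)) → 2*pos < 10)
  WP_3: (r = -3 → ((pos = -17 ∨ pos = -5) ∧ (r = -3 → ((pos = -17 ∨ pos = -5) ∧ (r = -3 → ((pos = -17 ∨ pos = -5) ∧ (¬(r = -3)) ∧ 2*pos < 10)) ∧ ((¬(r = -3)) → 2*pos < 10))) ∧ ((¬(r = -3)) → 2*pos < 10))) ∧ ((¬(r = -3)) → 2*pos < 10)
  WP_4: (r = -3 → ((pos = -17 ∨ pos = -5) ∧ (r = -3 → ((pos = -17 ∨ pos = -5) ∧ (r = -3 → ((pos = -17 ∨ pos = -5) ∧ (r = -3 → ((pos = -17 ∨ pos = -5) ∧ (¬(r = -3)) ∧ 2*pos < 10)) ∧ ((¬(r = -3)) → 2*pos < 10))) ∧ ((¬(r = -3)) → 2*pos < 10))) ∧ ((¬(r = -3)) → 2*pos < 10))) ∧ ((¬(r = -3)) → 2*pos < 10)
So before the loop: (r = -3 → ((pos = -17 ∨ pos = -5) ∧ (r = -3 → ((pos = -17 ∨ pos = -5) ∧ (r = -3 → ((pos = -17 ∨ pos = -5) ∧ (r = -3 → ((pos = -17 ∨ pos = -5) ∧ (¬(r = -3)) ∧ 2*pos < 10)) ∧ ((¬(r = -3)) → 2*pos < 10))) ∧ ((¬(r = -3)) → 2*pos < 10))) ∧ ((¬(r = -3)) → 2*pos < 10))) ∧ ((¬(r = -3)) → 2*pos < 10)
Before skip: (r = -3 → ((pos = -17 ∨ pos = -5) ∧ (r = -3 → ((pos = -17 ∨ pos = -5) ∧ (r = -3 → ((pos = -17 ∨ pos = -5) ∧ (r = -3 → ((pos = -17 ∨ pos = -5) ∧ (¬(r = -3)) ∧ 2*pos < 10)) ∧ ((¬(r = -3)) → 2*pos < 10))) ∧ ((¬(r = -3)) → 2*pos < 10))) ∧ ((¬(r = -3)) → 2*pos < 10))) ∧ ((¬(r = -3)) → 2*pos < 10)
Before c := 3*acc - 9: (r = -3 → ((pos = -17 ∨ pos = -5) ∧ (r = -3 → ((pos = -17 ∨ pos = -5) ∧ (r = -3 → ((pos = -17 ∨ pos = -5) ∧ (r = -3 → ((pos = -17 ∨ pos = -5) ∧ (¬(r = -3)) ∧ 2*pos < 10)) ∧ ((¬(r = -3)) → 2*pos < 10))) ∧ ((¬(r = -3)) → 2*pos < 10))) ∧ ((¬(r = -3)) → 2*pos < 10))) ∧ ((¬(r = -3)) → 2*pos < 10)
Answer: WP = (r = -3 → ((pos = -17 ∨ pos = -5) ∧ (r = -3 → ((pos = -17 ∨ pos = -5) ∧ (r = -3 → ((pos = -17 ∨ pos = -5) ∧ (r = -3 → ((pos = -17 ∨ pos = -5) ∧ (¬(r = -3)) ∧ 2*pos < 10)) ∧ ((¬(r = -3)) → 2*pos < 10))) ∧ ((¬(r = -3)) → 2*pos < 10))) ∧ ((¬(r = -3)) → 2*pos < 10))) ∧ ((¬(r = -3)) → 2*pos < 10)


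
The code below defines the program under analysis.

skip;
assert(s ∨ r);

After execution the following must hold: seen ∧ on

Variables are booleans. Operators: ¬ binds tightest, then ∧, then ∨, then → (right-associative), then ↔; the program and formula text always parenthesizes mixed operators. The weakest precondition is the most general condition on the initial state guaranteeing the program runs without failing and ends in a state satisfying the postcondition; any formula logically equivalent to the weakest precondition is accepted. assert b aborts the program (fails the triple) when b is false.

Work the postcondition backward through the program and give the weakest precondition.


Working backward. After the program, seen ∧ on must hold.
Before assert s ∨ r: (s ∨ r) ∧ seen ∧ on
Before skip: (s ∨ r) ∧ seen ∧ on
Answer: WP = (s ∨ r) ∧ seen ∧ on


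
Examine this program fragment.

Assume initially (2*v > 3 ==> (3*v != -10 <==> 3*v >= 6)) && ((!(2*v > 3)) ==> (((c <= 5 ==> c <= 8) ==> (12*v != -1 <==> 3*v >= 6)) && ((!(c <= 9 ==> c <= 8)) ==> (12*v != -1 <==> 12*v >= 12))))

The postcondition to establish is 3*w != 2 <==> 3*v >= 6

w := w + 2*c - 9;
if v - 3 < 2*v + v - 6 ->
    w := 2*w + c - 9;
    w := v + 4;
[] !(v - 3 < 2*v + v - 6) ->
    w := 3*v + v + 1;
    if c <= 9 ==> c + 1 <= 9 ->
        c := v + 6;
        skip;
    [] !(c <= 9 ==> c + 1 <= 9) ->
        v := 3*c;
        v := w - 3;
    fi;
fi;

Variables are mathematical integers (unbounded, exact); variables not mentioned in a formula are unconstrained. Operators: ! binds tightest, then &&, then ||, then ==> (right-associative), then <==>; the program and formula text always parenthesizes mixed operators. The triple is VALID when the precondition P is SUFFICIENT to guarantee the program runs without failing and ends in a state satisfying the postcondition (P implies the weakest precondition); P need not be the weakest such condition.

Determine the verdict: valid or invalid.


Working backward. After the program, 3*w != 2 <==> 3*v >= 6 must hold.
Then branch requires 3*v != -10 <==> 3*v >= 6; else branch requires ((c <= 9 ==> c <= 8) ==> (12*v != -1 <==> 3*v >= 6)) && ((!(c <= 9 ==> c <= 8)) ==> (12*v != -1 <==> 12*v >= 12)).
Before the if: (2*v > 3 ==> (3*v != -10 <==> 3*v >= 6)) && ((!(2*v > 3)) ==> (((c <= 9 ==> c <= 8) ==> (12*v != -1 <==> 3*v >= 6)) && ((!(c <= 9 ==> c <= 8)) ==> (12*v != -1 <==> 12*v >= 12))))
Before w := w + 2*c - 9: (2*v > 3 ==> (3*v != -10 <==> 3*v >= 6)) && ((!(2*v > 3)) ==> (((c <= 9 ==> c <= 8) ==> (12*v != -1 <==> 3*v >= 6)) && ((!(c <= 9 ==> c <= 8)) ==> (12*v != -1 <==> 12*v >= 12))))
The weakest precondition is (2*v > 3 ==> (3*v != -10 <==> 3*v >= 6)) && ((!(2*v > 3)) ==> (((c <= 9 ==> c <= 8) ==> (12*v != -1 <==> 3*v >= 6)) && ((!(c <= 9 ==> c <= 8)) ==> (12*v != -1 <==> 12*v >= 12)))).
Check whether (2*v > 3 ==> (3*v != -10 <==> 3*v >= 6)) && ((!(2*v > 3)) ==> (((c <= 5 ==> c <= 8) ==> (12*v != -1 <==> 3*v >= 6)) && ((!(c <= 9 ==> c <= 8)) ==> (12*v != -1 <==> 12*v >= 12)))) implies it.
Every state satisfying the precondition satisfies the weakest precondition: the implication holds.
Answer: valid


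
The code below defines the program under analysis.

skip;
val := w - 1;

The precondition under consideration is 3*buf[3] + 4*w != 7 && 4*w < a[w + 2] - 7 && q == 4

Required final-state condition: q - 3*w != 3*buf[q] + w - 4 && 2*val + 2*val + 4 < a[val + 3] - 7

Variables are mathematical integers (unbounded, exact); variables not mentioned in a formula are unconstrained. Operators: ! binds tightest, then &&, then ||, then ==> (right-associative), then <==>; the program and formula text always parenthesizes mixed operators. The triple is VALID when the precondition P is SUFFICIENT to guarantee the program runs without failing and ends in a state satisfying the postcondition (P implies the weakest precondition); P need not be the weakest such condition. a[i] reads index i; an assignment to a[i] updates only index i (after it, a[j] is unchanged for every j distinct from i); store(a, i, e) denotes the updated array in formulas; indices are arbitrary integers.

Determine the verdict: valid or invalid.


Working backward. After the program, the postcondition q - 3*w != 3*buf[q] + w - 4 && 2*val + 2*val + 4 < a[val + 3] - 7 must hold; in canonical form it is q != 3*buf[q] + 4*w - 4 && 4*val < a[val + 3] - 11.
Before val := w - 1: q != 3*buf[q] + 4*w - 4 && 4*w < a[w + 2] - 7
Before skip: q != 3*buf[q] + 4*w - 4 && 4*w < a[w + 2] - 7
The weakest precondition is q != 3*buf[q] + 4*w - 4 && 4*w < a[w + 2] - 7.
Check whether 3*buf[3] + 4*w != 7 && 4*w < a[w + 2] - 7 && q == 4 implies it.
Countermodel: at the initial state a = {[-46562] = -186248, [3] = -186248, [4] = -186248, elsewhere -186248}, buf = {[-46562] = 0, [3] = 0, [4] = 62088, elsewhere 0}, q = 4, w = -46564, the precondition holds but the weakest precondition fails.
Answer: invalid


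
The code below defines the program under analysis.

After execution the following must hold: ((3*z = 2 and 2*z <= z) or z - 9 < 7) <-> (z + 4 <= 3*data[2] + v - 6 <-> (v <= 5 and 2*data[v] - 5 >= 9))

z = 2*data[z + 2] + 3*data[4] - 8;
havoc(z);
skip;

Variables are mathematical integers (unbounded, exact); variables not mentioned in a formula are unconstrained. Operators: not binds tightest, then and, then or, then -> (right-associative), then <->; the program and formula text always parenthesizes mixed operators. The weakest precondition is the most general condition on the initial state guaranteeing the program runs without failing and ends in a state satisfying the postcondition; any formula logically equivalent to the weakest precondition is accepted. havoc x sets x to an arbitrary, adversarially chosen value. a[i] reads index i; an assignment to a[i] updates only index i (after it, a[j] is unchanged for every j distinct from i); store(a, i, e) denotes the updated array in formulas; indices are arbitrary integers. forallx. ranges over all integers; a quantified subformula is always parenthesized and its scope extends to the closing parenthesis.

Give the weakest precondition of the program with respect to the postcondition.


Working backward. After the program, the postcondition ((3*z = 2 and 2*z <= z) or z - 9 < 7) <-> (z + 4 <= 3*data[2] + v - 6 <-> (v <= 5 and 2*data[v] - 5 >= 9)) must hold; in canonical form it is ((3*z = 2 and z <= 0) or z < 16) <-> (z <= 3*data[2] + v - 10 <-> (v <= 5 and 2*data[v] >= 14)).
Before skip: ((3*z = 2 and z <= 0) or z < 16) <-> (z <= 3*data[2] + v - 10 <-> (v <= 5 and 2*data[v] >= 14))
Before havoc z: forall z_1. (((3*z_1 = 2 and z_1 <= 0) or z_1 < 16) <-> (z_1 <= 3*data[2] + v - 10 <-> (v <= 5 and 2*data[v] >= 14)))
Before z := 2*data[z + 2] + 3*data[4] - 8: forall z_1. (((3*z_1 = 2 and z_1 <= 0) or z_1 < 16) <-> (z_1 <= 3*data[2] + v - 10 <-> (v <= 5 and 2*data[v] >= 14)))
Answer: WP = forall z_1. (((3*z_1 = 2 and z_1 <= 0) or z_1 < 16) <-> (z_1 <= 3*data[2] + v - 10 <-> (v <= 5 and 2*data[v] >= 14)))


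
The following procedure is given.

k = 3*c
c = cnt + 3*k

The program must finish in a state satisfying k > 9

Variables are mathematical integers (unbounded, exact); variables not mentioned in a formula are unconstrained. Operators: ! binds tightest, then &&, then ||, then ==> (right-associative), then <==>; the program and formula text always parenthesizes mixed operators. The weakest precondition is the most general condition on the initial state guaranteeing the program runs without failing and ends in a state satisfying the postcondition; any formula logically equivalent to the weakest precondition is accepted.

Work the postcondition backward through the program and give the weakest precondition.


Working backward. After the program, k > 9 must hold.
Before c := cnt + 3*k: k > 9
Before k := 3*c: 3*c > 9
Answer: WP = 3*c > 9


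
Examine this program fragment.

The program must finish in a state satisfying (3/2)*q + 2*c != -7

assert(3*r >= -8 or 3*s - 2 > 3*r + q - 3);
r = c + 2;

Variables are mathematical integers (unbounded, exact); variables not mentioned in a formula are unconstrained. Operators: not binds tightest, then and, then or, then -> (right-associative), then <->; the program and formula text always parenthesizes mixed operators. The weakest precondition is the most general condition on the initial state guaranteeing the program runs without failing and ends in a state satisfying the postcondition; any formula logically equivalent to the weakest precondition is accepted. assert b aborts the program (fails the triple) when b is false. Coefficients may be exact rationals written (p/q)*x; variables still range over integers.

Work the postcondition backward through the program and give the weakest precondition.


Working backward. After the program, the postcondition (3/2)*q + 2*c != -7 must hold; in canonical form it is 2*c + (3/2)*q != -7.
Before r := c + 2: 2*c + (3/2)*q != -7
Before assert 3*r >= -8 or 3*s - 2 > 3*r + q - 3: (3*r >= -8 or 3*s > q + 3*r - 1) and 2*c + (3/2)*q != -7
Answer: WP = (3*r >= -8 or 3*s > q + 3*r - 1) and 2*c + (3/2)*q != -7


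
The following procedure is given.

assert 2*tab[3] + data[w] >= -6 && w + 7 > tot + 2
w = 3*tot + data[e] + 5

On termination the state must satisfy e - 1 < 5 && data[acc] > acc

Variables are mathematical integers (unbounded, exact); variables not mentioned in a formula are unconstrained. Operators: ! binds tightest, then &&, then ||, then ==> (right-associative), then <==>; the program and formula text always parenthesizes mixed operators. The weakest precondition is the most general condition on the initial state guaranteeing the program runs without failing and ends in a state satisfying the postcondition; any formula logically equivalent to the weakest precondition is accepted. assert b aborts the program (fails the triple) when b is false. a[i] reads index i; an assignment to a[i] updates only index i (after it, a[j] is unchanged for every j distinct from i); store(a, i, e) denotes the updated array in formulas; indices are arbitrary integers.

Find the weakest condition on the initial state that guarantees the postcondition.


Working backward. After the program, the postcondition e - 1 < 5 && data[acc] > acc must hold; in canonical form it is e < 6 && data[acc] > acc.
Before w := 3*tot + data[e] + 5: e < 6 && data[acc] > acc
Before assert 2*tab[3] + data[w] >= -6 && w + 7 > tot + 2: data[w] + 2*tab[3] >= -6 && w > tot - 5 && e < 6 && data[acc] > acc
Answer: WP = data[w] + 2*tab[3] >= -6 && w > tot - 5 && e < 6 && data[acc] > acc


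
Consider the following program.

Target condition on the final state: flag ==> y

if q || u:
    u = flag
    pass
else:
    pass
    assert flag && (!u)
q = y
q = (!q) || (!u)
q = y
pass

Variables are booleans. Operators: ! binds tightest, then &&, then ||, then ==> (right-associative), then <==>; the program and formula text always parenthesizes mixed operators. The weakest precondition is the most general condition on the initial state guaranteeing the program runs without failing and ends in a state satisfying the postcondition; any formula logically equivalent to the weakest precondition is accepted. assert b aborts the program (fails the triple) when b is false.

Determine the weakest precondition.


Working backward. After the program, flag ==> y must hold.
Before skip: flag ==> y
Before q := y: flag ==> y
Before q := (!q) || (!u): flag ==> y
Before q := y: flag ==> y
Then branch requires flag ==> y; else branch requires flag && (!u) && (flag ==> y).
Before the if: ((q || u) ==> (flag ==> y)) && ((!(q || u)) ==> (flag && (!u) && (flag ==> y)))
Answer: WP = ((q || u) ==> (flag ==> y)) && ((!(q || u)) ==> (flag && (!u) && (flag ==> y)))


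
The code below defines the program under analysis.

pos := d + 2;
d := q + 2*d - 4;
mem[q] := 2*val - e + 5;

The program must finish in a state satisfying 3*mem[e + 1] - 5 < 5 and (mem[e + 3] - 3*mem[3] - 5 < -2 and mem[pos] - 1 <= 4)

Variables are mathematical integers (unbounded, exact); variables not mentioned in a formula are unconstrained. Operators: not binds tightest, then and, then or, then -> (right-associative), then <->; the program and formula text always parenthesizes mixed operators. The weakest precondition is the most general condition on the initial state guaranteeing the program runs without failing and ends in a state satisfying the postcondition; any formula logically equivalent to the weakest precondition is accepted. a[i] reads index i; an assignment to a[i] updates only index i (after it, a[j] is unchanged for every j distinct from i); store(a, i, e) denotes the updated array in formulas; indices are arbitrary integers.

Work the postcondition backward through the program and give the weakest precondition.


Working backward. After the program, the postcondition 3*mem[e + 1] - 5 < 5 and (mem[e + 3] - 3*mem[3] - 5 < -2 and mem[pos] - 1 <= 4) must hold; in canonical form it is 3*mem[e + 1] < 10 and mem[e + 3] < 3*mem[3] + 3 and mem[pos] <= 5.
Before mem[q] := 2*val - e + 5: 3*store(mem, q, -e + 2*val + 5)[e + 1] < 10 and store(mem, q, -e + 2*val + 5)[e + 3] < 3*store(mem, q, -e + 2*val + 5)[3] + 3 and store(mem, q, -e + 2*val + 5)[pos] <= 5
Before d := q + 2*d - 4: 3*store(mem, q, -e + 2*val + 5)[e + 1] < 10 and store(mem, q, -e + 2*val + 5)[e + 3] < 3*store(mem, q, -e + 2*val + 5)[3] + 3 and store(mem, q, -e + 2*val + 5)[pos] <= 5
Before pos := d + 2: 3*store(mem, q, -e + 2*val + 5)[e + 1] < 10 and store(mem, q, -e + 2*val + 5)[e + 3] < 3*store(mem, q, -e + 2*val + 5)[3] + 3 and store(mem, q, -e + 2*val + 5)[d + 2] <= 5
Answer: WP = 3*store(mem, q, -e + 2*val + 5)[e + 1] < 10 and store(mem, q, -e + 2*val + 5)[e + 3] < 3*store(mem, q, -e + 2*val + 5)[3] + 3 and store(mem, q, -e + 2*val + 5)[d + 2] <= 5
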